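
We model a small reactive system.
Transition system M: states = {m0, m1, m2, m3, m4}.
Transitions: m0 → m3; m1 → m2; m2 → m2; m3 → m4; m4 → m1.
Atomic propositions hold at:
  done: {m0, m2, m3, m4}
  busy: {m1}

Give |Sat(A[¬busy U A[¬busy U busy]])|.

4

Sat(¬busy) = {m0, m2, m3, m4}
A[¬busy U busy]: least fixpoint, start Z0 = Sat(busy) = {m1}, add states in Sat(¬busy) with every successor in Z. Z1 = {m1, m4}; Z2 = {m1, m3, m4}; Z3 = {m0, m1, m3, m4}; fixed.
Sat(A[¬busy U busy]) = {m0, m1, m3, m4}
A[¬busy U A[¬busy U busy]]: least fixpoint, start Z0 = Sat(A[¬busy U busy]) = {m0, m1, m3, m4}, add states in Sat(¬busy) with every successor in Z. Already a fixed point.
Sat(A[¬busy U A[¬busy U busy]]) = {m0, m1, m3, m4}
|Sat(A[¬busy U A[¬busy U busy]])| = |{m0, m1, m3, m4}| = 4.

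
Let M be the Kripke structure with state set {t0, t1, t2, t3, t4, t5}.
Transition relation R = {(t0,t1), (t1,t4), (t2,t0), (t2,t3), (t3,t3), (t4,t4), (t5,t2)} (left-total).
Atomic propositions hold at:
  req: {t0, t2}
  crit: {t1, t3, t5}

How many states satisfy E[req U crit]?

5

E[req U crit]: least fixpoint, start Z0 = Sat(crit) = {t1, t3, t5}, add states in Sat(req) with some successor in Z. Z1 = {t0, t1, t2, t3, t5}; fixed.
Sat(E[req U crit]) = {t0, t1, t2, t3, t5}
|Sat(E[req U crit])| = |{t0, t1, t2, t3, t5}| = 5.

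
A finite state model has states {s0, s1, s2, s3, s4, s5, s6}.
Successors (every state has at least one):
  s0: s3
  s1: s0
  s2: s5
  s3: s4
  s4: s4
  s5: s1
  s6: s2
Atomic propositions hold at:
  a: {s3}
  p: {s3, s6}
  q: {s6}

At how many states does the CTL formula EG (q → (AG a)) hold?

6

AG a: greatest fixpoint, start Z0 = {s3}, keep only states in Sat with every successor in Z. Z1 = ∅; fixed.
Sat(AG a) = ∅
Sat(q → (AG a)) = {s0, s1, s2, s3, s4, s5}
EG (q → (AG a)): greatest fixpoint, start Z0 = {s0, s1, s2, s3, s4, s5}, keep only states in Sat with some successor in Z. Already a fixed point.
Sat(EG (q → (AG a))) = {s0, s1, s2, s3, s4, s5}
|Sat(EG (q → (AG a)))| = |{s0, s1, s2, s3, s4, s5}| = 6.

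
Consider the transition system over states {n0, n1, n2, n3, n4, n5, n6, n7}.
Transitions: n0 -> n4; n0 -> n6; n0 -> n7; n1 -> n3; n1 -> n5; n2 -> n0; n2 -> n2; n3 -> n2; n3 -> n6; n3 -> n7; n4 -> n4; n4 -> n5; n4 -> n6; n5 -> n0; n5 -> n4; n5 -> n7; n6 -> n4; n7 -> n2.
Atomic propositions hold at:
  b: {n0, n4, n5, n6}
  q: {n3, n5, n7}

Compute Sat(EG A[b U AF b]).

AF b: least fixpoint, start Z0 = {n0, n4, n5, n6}, add states with every successor in Z. Already a fixed point.
Sat(AF b) = {n0, n4, n5, n6}
A[b U AF b]: least fixpoint, start Z0 = Sat(AF b) = {n0, n4, n5, n6}, add states in Sat(b) with every successor in Z. Already a fixed point.
Sat(A[b U AF b]) = {n0, n4, n5, n6}
EG A[b U AF b]: greatest fixpoint, start Z0 = {n0, n4, n5, n6}, keep only states in Sat with some successor in Z. Already a fixed point.
Sat(EG A[b U AF b]) = {n0, n4, n5, n6}

{n0, n4, n5, n6}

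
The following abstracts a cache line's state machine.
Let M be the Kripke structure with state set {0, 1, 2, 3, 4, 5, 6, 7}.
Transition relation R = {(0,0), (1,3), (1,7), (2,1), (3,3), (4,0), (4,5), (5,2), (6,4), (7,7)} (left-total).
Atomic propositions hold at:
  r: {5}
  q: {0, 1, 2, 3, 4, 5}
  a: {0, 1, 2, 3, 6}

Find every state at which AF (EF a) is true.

EF a: least fixpoint, start Z0 = {0, 1, 2, 3, 6}, add states with some successor in Z. Z1 = {0, 1, 2, 3, 4, 5, 6}; fixed.
Sat(EF a) = {0, 1, 2, 3, 4, 5, 6}
AF (EF a): least fixpoint, start Z0 = {0, 1, 2, 3, 4, 5, 6}, add states with every successor in Z. Already a fixed point.
Sat(AF (EF a)) = {0, 1, 2, 3, 4, 5, 6}

{0, 1, 2, 3, 4, 5, 6}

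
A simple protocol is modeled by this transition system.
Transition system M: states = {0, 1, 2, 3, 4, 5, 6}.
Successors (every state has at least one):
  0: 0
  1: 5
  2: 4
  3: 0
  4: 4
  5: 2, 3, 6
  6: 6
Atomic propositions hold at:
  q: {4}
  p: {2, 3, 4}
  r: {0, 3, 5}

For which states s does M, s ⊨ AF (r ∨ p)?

Sat(r ∨ p) = {0, 2, 3, 4, 5}
AF (r ∨ p): least fixpoint, start Z0 = {0, 2, 3, 4, 5}, add states with every successor in Z. Z1 = {0, 1, 2, 3, 4, 5}; fixed.
Sat(AF (r ∨ p)) = {0, 1, 2, 3, 4, 5}

{0, 1, 2, 3, 4, 5}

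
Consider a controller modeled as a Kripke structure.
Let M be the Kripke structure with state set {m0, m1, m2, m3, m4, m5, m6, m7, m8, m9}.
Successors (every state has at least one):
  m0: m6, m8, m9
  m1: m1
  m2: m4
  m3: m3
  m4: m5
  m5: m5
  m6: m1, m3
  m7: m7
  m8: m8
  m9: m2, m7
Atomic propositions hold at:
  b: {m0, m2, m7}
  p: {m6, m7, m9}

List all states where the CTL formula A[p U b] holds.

{m0, m2, m7, m9}

A[p U b]: least fixpoint, start Z0 = Sat(b) = {m0, m2, m7}, add states in Sat(p) with every successor in Z. Z1 = {m0, m2, m7, m9}; fixed.
Sat(A[p U b]) = {m0, m2, m7, m9}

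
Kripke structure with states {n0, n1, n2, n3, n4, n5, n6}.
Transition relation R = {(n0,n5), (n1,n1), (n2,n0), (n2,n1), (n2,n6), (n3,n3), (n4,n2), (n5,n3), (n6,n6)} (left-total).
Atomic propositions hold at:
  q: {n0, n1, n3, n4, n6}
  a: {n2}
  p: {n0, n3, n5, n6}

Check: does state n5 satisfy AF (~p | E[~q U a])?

No

Sat(~p) = {n1, n2, n4}
Sat(~q) = {n2, n5}
E[~q U a]: least fixpoint, start Z0 = Sat(a) = {n2}, add states in Sat(~q) with some successor in Z. Already a fixed point.
Sat(E[~q U a]) = {n2}
Sat(~p | E[~q U a]) = {n1, n2, n4}
AF (~p | E[~q U a]): least fixpoint, start Z0 = {n1, n2, n4}, add states with every successor in Z. Already a fixed point.
Sat(AF (~p | E[~q U a])) = {n1, n2, n4}
n5 ∉ Sat(AF (~p | E[~q U a])) = {n1, n2, n4}, so the formula does not hold at n5.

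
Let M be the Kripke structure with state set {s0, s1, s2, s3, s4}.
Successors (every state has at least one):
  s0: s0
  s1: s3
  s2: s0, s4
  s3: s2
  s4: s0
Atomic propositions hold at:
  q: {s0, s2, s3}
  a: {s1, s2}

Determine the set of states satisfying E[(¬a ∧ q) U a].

Sat(¬a) = {s0, s3, s4}
Sat(¬a ∧ q) = {s0, s3}
E[(¬a ∧ q) U a]: least fixpoint, start Z0 = Sat(a) = {s1, s2}, add states in Sat(¬a ∧ q) with some successor in Z. Z1 = {s1, s2, s3}; fixed.
Sat(E[(¬a ∧ q) U a]) = {s1, s2, s3}

{s1, s2, s3}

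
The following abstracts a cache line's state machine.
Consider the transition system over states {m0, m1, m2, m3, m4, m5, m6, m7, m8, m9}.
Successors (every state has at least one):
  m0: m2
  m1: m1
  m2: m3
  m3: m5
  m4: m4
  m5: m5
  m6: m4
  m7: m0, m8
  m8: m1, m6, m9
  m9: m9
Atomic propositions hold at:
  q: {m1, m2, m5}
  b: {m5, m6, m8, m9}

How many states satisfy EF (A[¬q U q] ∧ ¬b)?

6

Sat(¬q) = {m0, m3, m4, m6, m7, m8, m9}
A[¬q U q]: least fixpoint, start Z0 = Sat(q) = {m1, m2, m5}, add states in Sat(¬q) with every successor in Z. Z1 = {m0, m1, m2, m3, m5}; fixed.
Sat(A[¬q U q]) = {m0, m1, m2, m3, m5}
Sat(¬b) = {m0, m1, m2, m3, m4, m7}
Sat(A[¬q U q] ∧ ¬b) = {m0, m1, m2, m3}
EF (A[¬q U q] ∧ ¬b): least fixpoint, start Z0 = {m0, m1, m2, m3}, add states with some successor in Z. Z1 = {m0, m1, m2, m3, m7, m8}; fixed.
Sat(EF (A[¬q U q] ∧ ¬b)) = {m0, m1, m2, m3, m7, m8}
|Sat(EF (A[¬q U q] ∧ ¬b))| = |{m0, m1, m2, m3, m7, m8}| = 6.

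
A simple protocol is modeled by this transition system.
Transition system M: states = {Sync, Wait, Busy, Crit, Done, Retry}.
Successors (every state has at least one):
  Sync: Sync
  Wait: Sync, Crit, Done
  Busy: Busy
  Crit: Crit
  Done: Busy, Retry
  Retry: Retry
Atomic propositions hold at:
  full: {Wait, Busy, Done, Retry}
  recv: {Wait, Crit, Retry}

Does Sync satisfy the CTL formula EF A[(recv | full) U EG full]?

No

Sat(recv | full) = {Wait, Busy, Crit, Done, Retry}
EG full: greatest fixpoint, start Z0 = {Wait, Busy, Done, Retry}, keep only states in Sat with some successor in Z. Already a fixed point.
Sat(EG full) = {Wait, Busy, Done, Retry}
A[(recv | full) U EG full]: least fixpoint, start Z0 = Sat(EG full) = {Wait, Busy, Done, Retry}, add states in Sat(recv | full) with every successor in Z. Already a fixed point.
Sat(A[(recv | full) U EG full]) = {Wait, Busy, Done, Retry}
EF A[(recv | full) U EG full]: least fixpoint, start Z0 = {Wait, Busy, Done, Retry}, add states with some successor in Z. Already a fixed point.
Sat(EF A[(recv | full) U EG full]) = {Wait, Busy, Done, Retry}
Sync ∉ Sat(EF A[(recv | full) U EG full]) = {Wait, Busy, Done, Retry}, so the formula does not hold at Sync.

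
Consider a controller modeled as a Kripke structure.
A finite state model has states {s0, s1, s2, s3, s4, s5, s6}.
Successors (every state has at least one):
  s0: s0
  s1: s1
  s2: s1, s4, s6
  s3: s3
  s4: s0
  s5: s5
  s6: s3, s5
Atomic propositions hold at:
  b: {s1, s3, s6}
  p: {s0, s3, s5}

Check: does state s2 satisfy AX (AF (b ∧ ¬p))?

Sat(¬p) = {s1, s2, s4, s6}
Sat(b ∧ ¬p) = {s1, s6}
AF (b ∧ ¬p): least fixpoint, start Z0 = {s1, s6}, add states with every successor in Z. Already a fixed point.
Sat(AF (b ∧ ¬p)) = {s1, s6}
Sat(AX (AF (b ∧ ¬p))) = {s : every successor in {s1, s6}} = {s1}
s2 ∉ Sat(AX (AF (b ∧ ¬p))) = {s1}, so the formula does not hold at s2.

No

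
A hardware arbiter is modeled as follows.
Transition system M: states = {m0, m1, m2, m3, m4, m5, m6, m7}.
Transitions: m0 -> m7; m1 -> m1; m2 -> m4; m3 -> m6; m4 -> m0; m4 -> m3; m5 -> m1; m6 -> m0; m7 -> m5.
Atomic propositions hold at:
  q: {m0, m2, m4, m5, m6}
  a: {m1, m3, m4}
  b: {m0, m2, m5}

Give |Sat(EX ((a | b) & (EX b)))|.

1

Sat(a | b) = {m0, m1, m2, m3, m4, m5}
Sat(EX b) = {s : some successor in {m0, m2, m5}} = {m4, m6, m7}
Sat((a | b) & (EX b)) = {m4}
Sat(EX ((a | b) & (EX b))) = {s : some successor in {m4}} = {m2}
|Sat(EX ((a | b) & (EX b)))| = |{m2}| = 1.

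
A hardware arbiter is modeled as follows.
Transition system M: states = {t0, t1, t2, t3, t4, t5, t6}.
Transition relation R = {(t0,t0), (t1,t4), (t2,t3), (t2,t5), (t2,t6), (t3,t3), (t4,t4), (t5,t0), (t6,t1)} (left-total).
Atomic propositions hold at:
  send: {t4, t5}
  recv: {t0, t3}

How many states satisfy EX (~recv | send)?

Sat(~recv) = {t1, t2, t4, t5, t6}
Sat(~recv | send) = {t1, t2, t4, t5, t6}
Sat(EX (~recv | send)) = {s : some successor in {t1, t2, t4, t5, t6}} = {t1, t2, t4, t6}
|Sat(EX (~recv | send))| = |{t1, t2, t4, t6}| = 4.

4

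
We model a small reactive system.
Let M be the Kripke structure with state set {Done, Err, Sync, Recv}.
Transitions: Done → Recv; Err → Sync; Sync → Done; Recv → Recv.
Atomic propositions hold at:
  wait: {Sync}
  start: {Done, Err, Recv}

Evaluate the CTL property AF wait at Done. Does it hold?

No

AF wait: least fixpoint, start Z0 = {Sync}, add states with every successor in Z. Z1 = {Err, Sync}; fixed.
Sat(AF wait) = {Err, Sync}
Done ∉ Sat(AF wait) = {Err, Sync}, so the formula does not hold at Done.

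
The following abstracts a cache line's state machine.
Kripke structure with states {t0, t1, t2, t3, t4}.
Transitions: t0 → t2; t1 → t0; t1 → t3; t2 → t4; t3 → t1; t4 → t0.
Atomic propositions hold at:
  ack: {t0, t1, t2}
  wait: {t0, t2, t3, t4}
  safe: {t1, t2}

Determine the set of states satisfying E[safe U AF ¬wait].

Sat(¬wait) = {t1}
AF ¬wait: least fixpoint, start Z0 = {t1}, add states with every successor in Z. Z1 = {t1, t3}; fixed.
Sat(AF ¬wait) = {t1, t3}
E[safe U AF ¬wait]: least fixpoint, start Z0 = Sat(AF ¬wait) = {t1, t3}, add states in Sat(safe) with some successor in Z. Already a fixed point.
Sat(E[safe U AF ¬wait]) = {t1, t3}

{t1, t3}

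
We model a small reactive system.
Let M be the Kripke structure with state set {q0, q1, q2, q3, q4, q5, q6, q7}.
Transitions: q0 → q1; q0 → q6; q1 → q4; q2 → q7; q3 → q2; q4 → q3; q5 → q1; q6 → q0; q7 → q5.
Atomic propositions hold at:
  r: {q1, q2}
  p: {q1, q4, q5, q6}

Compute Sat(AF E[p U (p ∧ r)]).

{q1, q2, q3, q4, q5, q7}

Sat(p ∧ r) = {q1}
E[p U (p ∧ r)]: least fixpoint, start Z0 = Sat((p ∧ r)) = {q1}, add states in Sat(p) with some successor in Z. Z1 = {q1, q5}; fixed.
Sat(E[p U (p ∧ r)]) = {q1, q5}
AF E[p U (p ∧ r)]: least fixpoint, start Z0 = {q1, q5}, add states with every successor in Z. Z1 = {q1, q5, q7}; Z2 = {q1, q2, q5, q7}; Z3 = {q1, q2, q3, q5, q7}; Z4 = {q1, q2, q3, q4, q5, q7}; fixed.
Sat(AF E[p U (p ∧ r)]) = {q1, q2, q3, q4, q5, q7}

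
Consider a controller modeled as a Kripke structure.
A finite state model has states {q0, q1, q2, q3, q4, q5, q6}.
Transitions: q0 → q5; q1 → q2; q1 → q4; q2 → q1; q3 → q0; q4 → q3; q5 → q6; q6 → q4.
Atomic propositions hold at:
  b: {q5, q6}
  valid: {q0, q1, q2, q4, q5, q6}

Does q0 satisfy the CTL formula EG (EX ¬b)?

Sat(¬b) = {q0, q1, q2, q3, q4}
Sat(EX ¬b) = {s : some successor in {q0, q1, q2, q3, q4}} = {q1, q2, q3, q4, q6}
EG (EX ¬b): greatest fixpoint, start Z0 = {q1, q2, q3, q4, q6}, keep only states in Sat with some successor in Z. Z1 = {q1, q2, q4, q6}; Z2 = {q1, q2, q6}; Z3 = {q1, q2}; fixed.
Sat(EG (EX ¬b)) = {q1, q2}
q0 ∉ Sat(EG (EX ¬b)) = {q1, q2}, so the formula does not hold at q0.

No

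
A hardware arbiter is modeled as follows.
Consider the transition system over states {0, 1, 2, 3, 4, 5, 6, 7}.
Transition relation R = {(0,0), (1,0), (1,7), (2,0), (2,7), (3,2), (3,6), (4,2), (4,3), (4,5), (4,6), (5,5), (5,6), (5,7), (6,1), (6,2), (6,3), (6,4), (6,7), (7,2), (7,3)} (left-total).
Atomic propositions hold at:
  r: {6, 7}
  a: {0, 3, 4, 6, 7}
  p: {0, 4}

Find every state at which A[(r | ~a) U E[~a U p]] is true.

{0, 1, 2, 4}

Sat(~a) = {1, 2, 5}
Sat(r | ~a) = {1, 2, 5, 6, 7}
E[~a U p]: least fixpoint, start Z0 = Sat(p) = {0, 4}, add states in Sat(~a) with some successor in Z. Z1 = {0, 1, 2, 4}; fixed.
Sat(E[~a U p]) = {0, 1, 2, 4}
A[(r | ~a) U E[~a U p]]: least fixpoint, start Z0 = Sat(E[~a U p]) = {0, 1, 2, 4}, add states in Sat(r | ~a) with every successor in Z. Already a fixed point.
Sat(A[(r | ~a) U E[~a U p]]) = {0, 1, 2, 4}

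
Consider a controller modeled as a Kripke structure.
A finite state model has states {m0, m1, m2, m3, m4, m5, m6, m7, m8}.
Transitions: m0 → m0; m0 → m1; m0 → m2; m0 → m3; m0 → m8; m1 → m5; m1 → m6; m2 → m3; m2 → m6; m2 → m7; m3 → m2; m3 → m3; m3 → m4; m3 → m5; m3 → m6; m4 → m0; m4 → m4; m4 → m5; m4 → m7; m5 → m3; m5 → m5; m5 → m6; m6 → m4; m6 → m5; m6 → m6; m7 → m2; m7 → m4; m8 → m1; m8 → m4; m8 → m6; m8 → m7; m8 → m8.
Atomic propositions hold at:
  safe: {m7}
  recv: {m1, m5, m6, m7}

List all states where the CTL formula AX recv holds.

Sat(AX recv) = {s : every successor in {m1, m5, m6, m7}} = {m1}

{m1}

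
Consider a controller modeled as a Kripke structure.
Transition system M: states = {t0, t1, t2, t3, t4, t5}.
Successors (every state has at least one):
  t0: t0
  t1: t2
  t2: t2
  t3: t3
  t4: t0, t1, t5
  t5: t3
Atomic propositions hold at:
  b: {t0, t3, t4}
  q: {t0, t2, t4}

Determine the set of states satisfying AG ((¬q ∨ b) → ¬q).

Sat(¬q) = {t1, t3, t5}
Sat(¬q ∨ b) = {t0, t1, t3, t4, t5}
Sat((¬q ∨ b) → ¬q) = {t1, t2, t3, t5}
AG ((¬q ∨ b) → ¬q): greatest fixpoint, start Z0 = {t1, t2, t3, t5}, keep only states in Sat with every successor in Z. Already a fixed point.
Sat(AG ((¬q ∨ b) → ¬q)) = {t1, t2, t3, t5}

{t1, t2, t3, t5}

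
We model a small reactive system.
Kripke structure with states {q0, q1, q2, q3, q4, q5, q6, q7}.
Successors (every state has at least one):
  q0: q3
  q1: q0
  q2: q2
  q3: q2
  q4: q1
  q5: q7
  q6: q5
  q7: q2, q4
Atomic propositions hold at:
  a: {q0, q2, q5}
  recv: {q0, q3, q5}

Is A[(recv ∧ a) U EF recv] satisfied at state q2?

No

Sat(recv ∧ a) = {q0, q5}
EF recv: least fixpoint, start Z0 = {q0, q3, q5}, add states with some successor in Z. Z1 = {q0, q1, q3, q5, q6}; Z2 = {q0, q1, q3, q4, q5, q6}; Z3 = {q0, q1, q3, q4, q5, q6, q7}; fixed.
Sat(EF recv) = {q0, q1, q3, q4, q5, q6, q7}
A[(recv ∧ a) U EF recv]: least fixpoint, start Z0 = Sat(EF recv) = {q0, q1, q3, q4, q5, q6, q7}, add states in Sat(recv ∧ a) with every successor in Z. Already a fixed point.
Sat(A[(recv ∧ a) U EF recv]) = {q0, q1, q3, q4, q5, q6, q7}
q2 ∉ Sat(A[(recv ∧ a) U EF recv]) = {q0, q1, q3, q4, q5, q6, q7}, so the formula does not hold at q2.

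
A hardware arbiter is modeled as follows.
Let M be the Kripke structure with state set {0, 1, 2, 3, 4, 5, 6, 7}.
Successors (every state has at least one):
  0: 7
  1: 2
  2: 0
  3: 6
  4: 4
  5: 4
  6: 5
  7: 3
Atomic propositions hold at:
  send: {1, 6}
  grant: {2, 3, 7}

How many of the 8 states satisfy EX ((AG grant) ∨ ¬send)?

7

AG grant: greatest fixpoint, start Z0 = {2, 3, 7}, keep only states in Sat with every successor in Z. Z1 = {7}; Z2 = ∅; fixed.
Sat(AG grant) = ∅
Sat(¬send) = {0, 2, 3, 4, 5, 7}
Sat((AG grant) ∨ ¬send) = {0, 2, 3, 4, 5, 7}
Sat(EX ((AG grant) ∨ ¬send)) = {s : some successor in {0, 2, 3, 4, 5, 7}} = {0, 1, 2, 4, 5, 6, 7}
|Sat(EX ((AG grant) ∨ ¬send))| = |{0, 1, 2, 4, 5, 6, 7}| = 7.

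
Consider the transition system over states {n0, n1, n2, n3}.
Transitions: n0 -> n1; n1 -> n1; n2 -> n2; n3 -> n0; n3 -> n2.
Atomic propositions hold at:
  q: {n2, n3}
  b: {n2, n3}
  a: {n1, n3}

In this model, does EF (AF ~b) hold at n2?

No

Sat(~b) = {n0, n1}
AF ~b: least fixpoint, start Z0 = {n0, n1}, add states with every successor in Z. Already a fixed point.
Sat(AF ~b) = {n0, n1}
EF (AF ~b): least fixpoint, start Z0 = {n0, n1}, add states with some successor in Z. Z1 = {n0, n1, n3}; fixed.
Sat(EF (AF ~b)) = {n0, n1, n3}
n2 ∉ Sat(EF (AF ~b)) = {n0, n1, n3}, so the formula does not hold at n2.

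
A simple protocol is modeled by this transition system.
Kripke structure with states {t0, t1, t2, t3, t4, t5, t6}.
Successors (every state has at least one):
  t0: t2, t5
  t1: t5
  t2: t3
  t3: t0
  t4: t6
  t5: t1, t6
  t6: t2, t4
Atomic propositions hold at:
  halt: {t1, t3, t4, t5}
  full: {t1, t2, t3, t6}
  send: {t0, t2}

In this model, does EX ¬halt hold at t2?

Sat(¬halt) = {t0, t2, t6}
Sat(EX ¬halt) = {s : some successor in {t0, t2, t6}} = {t0, t3, t4, t5, t6}
t2 ∉ Sat(EX ¬halt) = {t0, t3, t4, t5, t6}, so the formula does not hold at t2.

No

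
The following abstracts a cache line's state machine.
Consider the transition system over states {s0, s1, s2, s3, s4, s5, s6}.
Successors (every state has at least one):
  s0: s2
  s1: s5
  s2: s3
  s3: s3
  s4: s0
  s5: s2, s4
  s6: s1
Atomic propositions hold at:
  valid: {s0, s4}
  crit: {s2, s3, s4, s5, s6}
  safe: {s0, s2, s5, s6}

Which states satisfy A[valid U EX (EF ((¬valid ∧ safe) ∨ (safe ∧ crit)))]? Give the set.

Sat(¬valid) = {s1, s2, s3, s5, s6}
Sat(¬valid ∧ safe) = {s2, s5, s6}
Sat(safe ∧ crit) = {s2, s5, s6}
Sat((¬valid ∧ safe) ∨ (safe ∧ crit)) = {s2, s5, s6}
EF ((¬valid ∧ safe) ∨ (safe ∧ crit)): least fixpoint, start Z0 = {s2, s5, s6}, add states with some successor in Z. Z1 = {s0, s1, s2, s5, s6}; Z2 = {s0, s1, s2, s4, s5, s6}; fixed.
Sat(EF ((¬valid ∧ safe) ∨ (safe ∧ crit))) = {s0, s1, s2, s4, s5, s6}
Sat(EX (EF ((¬valid ∧ safe) ∨ (safe ∧ crit)))) = {s : some successor in {s0, s1, s2, s4, s5, s6}} = {s0, s1, s4, s5, s6}
A[valid U EX (EF ((¬valid ∧ safe) ∨ (safe ∧ crit)))]: least fixpoint, start Z0 = Sat(EX (EF ((¬valid ∧ safe) ∨ (safe ∧ crit)))) = {s0, s1, s4, s5, s6}, add states in Sat(valid) with every successor in Z. Already a fixed point.
Sat(A[valid U EX (EF ((¬valid ∧ safe) ∨ (safe ∧ crit)))]) = {s0, s1, s4, s5, s6}

{s0, s1, s4, s5, s6}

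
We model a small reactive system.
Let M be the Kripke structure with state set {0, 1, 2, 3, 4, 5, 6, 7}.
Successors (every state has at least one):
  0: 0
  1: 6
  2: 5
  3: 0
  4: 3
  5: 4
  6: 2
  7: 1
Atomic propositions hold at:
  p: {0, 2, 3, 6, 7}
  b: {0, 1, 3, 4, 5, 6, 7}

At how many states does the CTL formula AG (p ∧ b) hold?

Sat(p ∧ b) = {0, 3, 6, 7}
AG (p ∧ b): greatest fixpoint, start Z0 = {0, 3, 6, 7}, keep only states in Sat with every successor in Z. Z1 = {0, 3}; fixed.
Sat(AG (p ∧ b)) = {0, 3}
|Sat(AG (p ∧ b))| = |{0, 3}| = 2.

2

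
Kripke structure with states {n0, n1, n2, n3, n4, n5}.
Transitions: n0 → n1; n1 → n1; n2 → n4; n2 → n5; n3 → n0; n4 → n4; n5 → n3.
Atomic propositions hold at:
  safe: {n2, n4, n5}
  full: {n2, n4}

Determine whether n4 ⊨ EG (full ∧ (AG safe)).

AG safe: greatest fixpoint, start Z0 = {n2, n4, n5}, keep only states in Sat with every successor in Z. Z1 = {n2, n4}; Z2 = {n4}; fixed.
Sat(AG safe) = {n4}
Sat(full ∧ (AG safe)) = {n4}
EG (full ∧ (AG safe)): greatest fixpoint, start Z0 = {n4}, keep only states in Sat with some successor in Z. Already a fixed point.
Sat(EG (full ∧ (AG safe))) = {n4}
n4 ∈ Sat(EG (full ∧ (AG safe))) = {n4}, so the formula holds at n4.

Yes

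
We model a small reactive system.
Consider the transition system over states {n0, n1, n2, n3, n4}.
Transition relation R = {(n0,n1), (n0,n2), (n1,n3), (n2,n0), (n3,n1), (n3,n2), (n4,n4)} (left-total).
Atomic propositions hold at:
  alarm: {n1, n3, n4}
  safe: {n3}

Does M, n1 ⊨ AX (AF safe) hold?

Yes

AF safe: least fixpoint, start Z0 = {n3}, add states with every successor in Z. Z1 = {n1, n3}; fixed.
Sat(AF safe) = {n1, n3}
Sat(AX (AF safe)) = {s : every successor in {n1, n3}} = {n1}
n1 ∈ Sat(AX (AF safe)) = {n1}, so the formula holds at n1.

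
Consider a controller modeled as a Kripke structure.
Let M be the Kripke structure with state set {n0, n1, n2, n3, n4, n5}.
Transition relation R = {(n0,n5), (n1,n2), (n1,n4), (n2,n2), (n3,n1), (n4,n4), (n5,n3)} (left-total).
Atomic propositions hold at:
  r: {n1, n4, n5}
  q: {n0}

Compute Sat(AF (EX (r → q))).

Sat(r → q) = {n0, n2, n3}
Sat(EX (r → q)) = {s : some successor in {n0, n2, n3}} = {n1, n2, n5}
AF (EX (r → q)): least fixpoint, start Z0 = {n1, n2, n5}, add states with every successor in Z. Z1 = {n0, n1, n2, n3, n5}; fixed.
Sat(AF (EX (r → q))) = {n0, n1, n2, n3, n5}

{n0, n1, n2, n3, n5}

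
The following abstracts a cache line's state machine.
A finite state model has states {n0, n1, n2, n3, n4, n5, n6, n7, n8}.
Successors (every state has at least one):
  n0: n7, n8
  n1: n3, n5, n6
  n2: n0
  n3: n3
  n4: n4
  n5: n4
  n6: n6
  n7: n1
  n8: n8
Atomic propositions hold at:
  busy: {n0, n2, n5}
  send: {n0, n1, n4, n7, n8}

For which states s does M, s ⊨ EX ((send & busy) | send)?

Sat(send & busy) = {n0}
Sat((send & busy) | send) = {n0, n1, n4, n7, n8}
Sat(EX ((send & busy) | send)) = {s : some successor in {n0, n1, n4, n7, n8}} = {n0, n2, n4, n5, n7, n8}

{n0, n2, n4, n5, n7, n8}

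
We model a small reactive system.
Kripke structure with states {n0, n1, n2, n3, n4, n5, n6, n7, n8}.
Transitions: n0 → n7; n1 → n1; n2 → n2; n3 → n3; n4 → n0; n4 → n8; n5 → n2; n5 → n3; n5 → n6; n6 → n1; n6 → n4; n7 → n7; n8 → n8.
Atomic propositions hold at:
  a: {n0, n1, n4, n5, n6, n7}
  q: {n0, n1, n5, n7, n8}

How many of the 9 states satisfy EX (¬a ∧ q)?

2

Sat(¬a) = {n2, n3, n8}
Sat(¬a ∧ q) = {n8}
Sat(EX (¬a ∧ q)) = {s : some successor in {n8}} = {n4, n8}
|Sat(EX (¬a ∧ q))| = |{n4, n8}| = 2.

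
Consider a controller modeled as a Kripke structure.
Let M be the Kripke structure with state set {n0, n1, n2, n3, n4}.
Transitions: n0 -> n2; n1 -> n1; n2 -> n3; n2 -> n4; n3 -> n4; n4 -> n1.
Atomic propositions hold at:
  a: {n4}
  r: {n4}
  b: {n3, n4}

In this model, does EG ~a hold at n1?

Sat(~a) = {n0, n1, n2, n3}
EG ~a: greatest fixpoint, start Z0 = {n0, n1, n2, n3}, keep only states in Sat with some successor in Z. Z1 = {n0, n1, n2}; Z2 = {n0, n1}; Z3 = {n1}; fixed.
Sat(EG ~a) = {n1}
n1 ∈ Sat(EG ~a) = {n1}, so the formula holds at n1.

Yes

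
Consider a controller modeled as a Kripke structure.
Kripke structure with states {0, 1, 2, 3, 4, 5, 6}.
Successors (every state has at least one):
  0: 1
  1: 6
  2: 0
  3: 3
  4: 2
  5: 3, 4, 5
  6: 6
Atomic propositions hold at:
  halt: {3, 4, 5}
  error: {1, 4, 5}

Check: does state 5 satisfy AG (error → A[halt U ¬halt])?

No

Sat(¬halt) = {0, 1, 2, 6}
A[halt U ¬halt]: least fixpoint, start Z0 = Sat(¬halt) = {0, 1, 2, 6}, add states in Sat(halt) with every successor in Z. Z1 = {0, 1, 2, 4, 6}; fixed.
Sat(A[halt U ¬halt]) = {0, 1, 2, 4, 6}
Sat(error → A[halt U ¬halt]) = {0, 1, 2, 3, 4, 6}
AG (error → A[halt U ¬halt]): greatest fixpoint, start Z0 = {0, 1, 2, 3, 4, 6}, keep only states in Sat with every successor in Z. Already a fixed point.
Sat(AG (error → A[halt U ¬halt])) = {0, 1, 2, 3, 4, 6}
5 ∉ Sat(AG (error → A[halt U ¬halt])) = {0, 1, 2, 3, 4, 6}, so the formula does not hold at 5.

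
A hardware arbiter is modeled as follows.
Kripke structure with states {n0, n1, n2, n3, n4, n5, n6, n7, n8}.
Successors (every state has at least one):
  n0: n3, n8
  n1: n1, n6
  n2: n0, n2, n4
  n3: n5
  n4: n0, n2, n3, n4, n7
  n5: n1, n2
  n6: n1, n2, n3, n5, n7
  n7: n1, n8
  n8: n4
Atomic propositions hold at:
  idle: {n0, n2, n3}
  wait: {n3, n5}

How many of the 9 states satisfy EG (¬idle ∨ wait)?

7

Sat(¬idle) = {n1, n4, n5, n6, n7, n8}
Sat(¬idle ∨ wait) = {n1, n3, n4, n5, n6, n7, n8}
EG (¬idle ∨ wait): greatest fixpoint, start Z0 = {n1, n3, n4, n5, n6, n7, n8}, keep only states in Sat with some successor in Z. Already a fixed point.
Sat(EG (¬idle ∨ wait)) = {n1, n3, n4, n5, n6, n7, n8}
|Sat(EG (¬idle ∨ wait))| = |{n1, n3, n4, n5, n6, n7, n8}| = 7.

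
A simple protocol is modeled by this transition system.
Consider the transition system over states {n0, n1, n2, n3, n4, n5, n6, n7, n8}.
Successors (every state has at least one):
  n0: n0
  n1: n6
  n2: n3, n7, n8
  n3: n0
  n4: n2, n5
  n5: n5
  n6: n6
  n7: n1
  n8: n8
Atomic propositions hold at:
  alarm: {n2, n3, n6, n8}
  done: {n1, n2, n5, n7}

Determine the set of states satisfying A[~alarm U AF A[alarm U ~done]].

{n0, n1, n2, n3, n4, n6, n7, n8}

Sat(~alarm) = {n0, n1, n4, n5, n7}
Sat(~done) = {n0, n3, n4, n6, n8}
A[alarm U ~done]: least fixpoint, start Z0 = Sat(~done) = {n0, n3, n4, n6, n8}, add states in Sat(alarm) with every successor in Z. Already a fixed point.
Sat(A[alarm U ~done]) = {n0, n3, n4, n6, n8}
AF A[alarm U ~done]: least fixpoint, start Z0 = {n0, n3, n4, n6, n8}, add states with every successor in Z. Z1 = {n0, n1, n3, n4, n6, n8}; Z2 = {n0, n1, n3, n4, n6, n7, n8}; Z3 = {n0, n1, n2, n3, n4, n6, n7, n8}; fixed.
Sat(AF A[alarm U ~done]) = {n0, n1, n2, n3, n4, n6, n7, n8}
A[~alarm U AF A[alarm U ~done]]: least fixpoint, start Z0 = Sat(AF A[alarm U ~done]) = {n0, n1, n2, n3, n4, n6, n7, n8}, add states in Sat(~alarm) with every successor in Z. Already a fixed point.
Sat(A[~alarm U AF A[alarm U ~done]]) = {n0, n1, n2, n3, n4, n6, n7, n8}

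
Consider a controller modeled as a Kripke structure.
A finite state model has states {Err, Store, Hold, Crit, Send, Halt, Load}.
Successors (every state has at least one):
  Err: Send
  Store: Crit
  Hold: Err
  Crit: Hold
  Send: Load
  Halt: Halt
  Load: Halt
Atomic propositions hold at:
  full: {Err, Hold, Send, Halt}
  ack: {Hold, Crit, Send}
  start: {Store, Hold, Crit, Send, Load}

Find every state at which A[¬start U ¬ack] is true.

Sat(¬start) = {Err, Halt}
Sat(¬ack) = {Err, Store, Halt, Load}
A[¬start U ¬ack]: least fixpoint, start Z0 = Sat(¬ack) = {Err, Store, Halt, Load}, add states in Sat(¬start) with every successor in Z. Already a fixed point.
Sat(A[¬start U ¬ack]) = {Err, Store, Halt, Load}

{Err, Store, Halt, Load}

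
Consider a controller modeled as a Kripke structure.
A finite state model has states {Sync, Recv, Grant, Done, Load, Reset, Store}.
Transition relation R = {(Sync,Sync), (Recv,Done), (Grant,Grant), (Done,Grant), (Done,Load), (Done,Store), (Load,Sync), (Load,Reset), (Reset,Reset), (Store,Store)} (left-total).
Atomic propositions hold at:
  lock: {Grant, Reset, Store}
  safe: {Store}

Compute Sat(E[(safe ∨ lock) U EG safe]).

{Store}

Sat(safe ∨ lock) = {Grant, Reset, Store}
EG safe: greatest fixpoint, start Z0 = {Store}, keep only states in Sat with some successor in Z. Already a fixed point.
Sat(EG safe) = {Store}
E[(safe ∨ lock) U EG safe]: least fixpoint, start Z0 = Sat(EG safe) = {Store}, add states in Sat(safe ∨ lock) with some successor in Z. Already a fixed point.
Sat(E[(safe ∨ lock) U EG safe]) = {Store}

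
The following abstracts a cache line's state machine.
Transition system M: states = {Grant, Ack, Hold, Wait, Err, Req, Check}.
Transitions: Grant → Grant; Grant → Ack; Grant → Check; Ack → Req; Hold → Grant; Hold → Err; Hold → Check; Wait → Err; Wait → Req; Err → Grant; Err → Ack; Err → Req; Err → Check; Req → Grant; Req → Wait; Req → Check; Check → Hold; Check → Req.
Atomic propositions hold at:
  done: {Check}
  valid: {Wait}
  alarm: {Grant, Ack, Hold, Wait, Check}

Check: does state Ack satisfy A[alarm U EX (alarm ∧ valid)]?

Yes

Sat(alarm ∧ valid) = {Wait}
Sat(EX (alarm ∧ valid)) = {s : some successor in {Wait}} = {Req}
A[alarm U EX (alarm ∧ valid)]: least fixpoint, start Z0 = Sat(EX (alarm ∧ valid)) = {Req}, add states in Sat(alarm) with every successor in Z. Z1 = {Ack, Req}; fixed.
Sat(A[alarm U EX (alarm ∧ valid)]) = {Ack, Req}
Ack ∈ Sat(A[alarm U EX (alarm ∧ valid)]) = {Ack, Req}, so the formula holds at Ack.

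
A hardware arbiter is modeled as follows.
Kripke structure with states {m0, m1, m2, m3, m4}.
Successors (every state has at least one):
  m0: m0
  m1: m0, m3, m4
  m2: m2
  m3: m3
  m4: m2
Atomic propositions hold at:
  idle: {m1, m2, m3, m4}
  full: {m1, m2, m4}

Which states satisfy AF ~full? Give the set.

Sat(~full) = {m0, m3}
AF ~full: least fixpoint, start Z0 = {m0, m3}, add states with every successor in Z. Already a fixed point.
Sat(AF ~full) = {m0, m3}

{m0, m3}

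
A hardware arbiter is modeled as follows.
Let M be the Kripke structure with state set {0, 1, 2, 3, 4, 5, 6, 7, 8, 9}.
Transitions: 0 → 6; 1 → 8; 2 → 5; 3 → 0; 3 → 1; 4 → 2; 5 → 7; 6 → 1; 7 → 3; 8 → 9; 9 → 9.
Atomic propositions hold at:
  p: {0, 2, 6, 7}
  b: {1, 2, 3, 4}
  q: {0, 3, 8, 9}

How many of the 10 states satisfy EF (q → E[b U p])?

E[b U p]: least fixpoint, start Z0 = Sat(p) = {0, 2, 6, 7}, add states in Sat(b) with some successor in Z. Z1 = {0, 2, 3, 4, 6, 7}; fixed.
Sat(E[b U p]) = {0, 2, 3, 4, 6, 7}
Sat(q → E[b U p]) = {0, 1, 2, 3, 4, 5, 6, 7}
EF (q → E[b U p]): least fixpoint, start Z0 = {0, 1, 2, 3, 4, 5, 6, 7}, add states with some successor in Z. Already a fixed point.
Sat(EF (q → E[b U p])) = {0, 1, 2, 3, 4, 5, 6, 7}
|Sat(EF (q → E[b U p]))| = |{0, 1, 2, 3, 4, 5, 6, 7}| = 8.

8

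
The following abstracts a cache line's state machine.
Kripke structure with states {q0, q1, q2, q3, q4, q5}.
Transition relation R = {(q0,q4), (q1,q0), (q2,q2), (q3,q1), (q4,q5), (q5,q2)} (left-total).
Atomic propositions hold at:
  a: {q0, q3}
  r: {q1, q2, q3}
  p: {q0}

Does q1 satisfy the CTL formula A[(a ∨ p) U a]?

No

Sat(a ∨ p) = {q0, q3}
A[(a ∨ p) U a]: least fixpoint, start Z0 = Sat(a) = {q0, q3}, add states in Sat(a ∨ p) with every successor in Z. Already a fixed point.
Sat(A[(a ∨ p) U a]) = {q0, q3}
q1 ∉ Sat(A[(a ∨ p) U a]) = {q0, q3}, so the formula does not hold at q1.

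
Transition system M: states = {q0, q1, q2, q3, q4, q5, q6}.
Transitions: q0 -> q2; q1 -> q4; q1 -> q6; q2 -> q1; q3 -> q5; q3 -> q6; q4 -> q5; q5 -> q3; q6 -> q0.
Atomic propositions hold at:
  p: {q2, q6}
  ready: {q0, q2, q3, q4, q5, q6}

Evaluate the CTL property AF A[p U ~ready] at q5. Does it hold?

Sat(~ready) = {q1}
A[p U ~ready]: least fixpoint, start Z0 = Sat(~ready) = {q1}, add states in Sat(p) with every successor in Z. Z1 = {q1, q2}; fixed.
Sat(A[p U ~ready]) = {q1, q2}
AF A[p U ~ready]: least fixpoint, start Z0 = {q1, q2}, add states with every successor in Z. Z1 = {q0, q1, q2}; Z2 = {q0, q1, q2, q6}; fixed.
Sat(AF A[p U ~ready]) = {q0, q1, q2, q6}
q5 ∉ Sat(AF A[p U ~ready]) = {q0, q1, q2, q6}, so the formula does not hold at q5.

No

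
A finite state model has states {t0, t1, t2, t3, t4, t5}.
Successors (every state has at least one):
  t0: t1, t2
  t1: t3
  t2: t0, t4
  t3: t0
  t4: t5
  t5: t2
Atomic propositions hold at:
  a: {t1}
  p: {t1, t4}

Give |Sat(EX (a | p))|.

2

Sat(a | p) = {t1, t4}
Sat(EX (a | p)) = {s : some successor in {t1, t4}} = {t0, t2}
|Sat(EX (a | p))| = |{t0, t2}| = 2.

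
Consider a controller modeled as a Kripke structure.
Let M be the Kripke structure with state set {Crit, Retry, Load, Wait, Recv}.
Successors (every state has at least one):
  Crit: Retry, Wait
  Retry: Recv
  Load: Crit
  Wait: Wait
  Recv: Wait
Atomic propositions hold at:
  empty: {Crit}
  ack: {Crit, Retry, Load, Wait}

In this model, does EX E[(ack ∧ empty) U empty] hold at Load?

Yes

Sat(ack ∧ empty) = {Crit}
E[(ack ∧ empty) U empty]: least fixpoint, start Z0 = Sat(empty) = {Crit}, add states in Sat(ack ∧ empty) with some successor in Z. Already a fixed point.
Sat(E[(ack ∧ empty) U empty]) = {Crit}
Sat(EX E[(ack ∧ empty) U empty]) = {s : some successor in {Crit}} = {Load}
Load ∈ Sat(EX E[(ack ∧ empty) U empty]) = {Load}, so the formula holds at Load.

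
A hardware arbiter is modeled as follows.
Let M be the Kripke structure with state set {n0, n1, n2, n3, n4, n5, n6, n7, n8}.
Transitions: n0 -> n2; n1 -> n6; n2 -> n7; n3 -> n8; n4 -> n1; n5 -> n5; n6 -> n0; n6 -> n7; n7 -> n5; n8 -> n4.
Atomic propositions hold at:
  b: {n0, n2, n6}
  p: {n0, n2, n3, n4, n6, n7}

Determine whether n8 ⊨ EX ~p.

No

Sat(~p) = {n1, n5, n8}
Sat(EX ~p) = {s : some successor in {n1, n5, n8}} = {n3, n4, n5, n7}
n8 ∉ Sat(EX ~p) = {n3, n4, n5, n7}, so the formula does not hold at n8.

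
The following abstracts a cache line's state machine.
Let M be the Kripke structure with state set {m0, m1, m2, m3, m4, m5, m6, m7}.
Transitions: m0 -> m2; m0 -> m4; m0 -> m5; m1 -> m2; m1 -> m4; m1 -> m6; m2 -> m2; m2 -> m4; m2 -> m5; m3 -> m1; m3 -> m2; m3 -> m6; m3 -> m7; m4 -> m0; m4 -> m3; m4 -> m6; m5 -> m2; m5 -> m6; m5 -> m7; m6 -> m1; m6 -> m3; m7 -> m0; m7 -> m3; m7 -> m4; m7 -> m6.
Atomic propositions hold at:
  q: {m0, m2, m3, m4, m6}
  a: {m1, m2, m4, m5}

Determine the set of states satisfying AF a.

{m0, m1, m2, m4, m5}

AF a: least fixpoint, start Z0 = {m1, m2, m4, m5}, add states with every successor in Z. Z1 = {m0, m1, m2, m4, m5}; fixed.
Sat(AF a) = {m0, m1, m2, m4, m5}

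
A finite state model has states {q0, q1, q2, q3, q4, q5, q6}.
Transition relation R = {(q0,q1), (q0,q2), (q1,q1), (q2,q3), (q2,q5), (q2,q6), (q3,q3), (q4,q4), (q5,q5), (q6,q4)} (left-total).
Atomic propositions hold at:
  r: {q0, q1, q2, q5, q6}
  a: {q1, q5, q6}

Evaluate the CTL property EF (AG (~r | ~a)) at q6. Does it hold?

Yes

Sat(~r) = {q3, q4}
Sat(~a) = {q0, q2, q3, q4}
Sat(~r | ~a) = {q0, q2, q3, q4}
AG (~r | ~a): greatest fixpoint, start Z0 = {q0, q2, q3, q4}, keep only states in Sat with every successor in Z. Z1 = {q3, q4}; fixed.
Sat(AG (~r | ~a)) = {q3, q4}
EF (AG (~r | ~a)): least fixpoint, start Z0 = {q3, q4}, add states with some successor in Z. Z1 = {q2, q3, q4, q6}; Z2 = {q0, q2, q3, q4, q6}; fixed.
Sat(EF (AG (~r | ~a))) = {q0, q2, q3, q4, q6}
q6 ∈ Sat(EF (AG (~r | ~a))) = {q0, q2, q3, q4, q6}, so the formula holds at q6.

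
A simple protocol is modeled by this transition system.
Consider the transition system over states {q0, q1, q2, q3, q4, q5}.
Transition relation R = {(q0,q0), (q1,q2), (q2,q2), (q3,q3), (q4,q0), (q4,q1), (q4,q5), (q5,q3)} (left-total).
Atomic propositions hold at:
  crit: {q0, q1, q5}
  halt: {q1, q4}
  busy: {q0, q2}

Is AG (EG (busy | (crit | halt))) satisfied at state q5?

No

Sat(crit | halt) = {q0, q1, q4, q5}
Sat(busy | (crit | halt)) = {q0, q1, q2, q4, q5}
EG (busy | (crit | halt)): greatest fixpoint, start Z0 = {q0, q1, q2, q4, q5}, keep only states in Sat with some successor in Z. Z1 = {q0, q1, q2, q4}; fixed.
Sat(EG (busy | (crit | halt))) = {q0, q1, q2, q4}
AG (EG (busy | (crit | halt))): greatest fixpoint, start Z0 = {q0, q1, q2, q4}, keep only states in Sat with every successor in Z. Z1 = {q0, q1, q2}; fixed.
Sat(AG (EG (busy | (crit | halt)))) = {q0, q1, q2}
q5 ∉ Sat(AG (EG (busy | (crit | halt)))) = {q0, q1, q2}, so the formula does not hold at q5.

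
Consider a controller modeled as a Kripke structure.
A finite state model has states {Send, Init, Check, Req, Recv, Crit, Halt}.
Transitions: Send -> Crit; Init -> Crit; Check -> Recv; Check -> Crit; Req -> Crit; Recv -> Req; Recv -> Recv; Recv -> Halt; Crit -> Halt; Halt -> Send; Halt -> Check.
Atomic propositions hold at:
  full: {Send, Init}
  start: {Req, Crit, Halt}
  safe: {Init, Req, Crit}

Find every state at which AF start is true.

AF start: least fixpoint, start Z0 = {Req, Crit, Halt}, add states with every successor in Z. Z1 = {Send, Init, Req, Crit, Halt}; fixed.
Sat(AF start) = {Send, Init, Req, Crit, Halt}

{Send, Init, Req, Crit, Halt}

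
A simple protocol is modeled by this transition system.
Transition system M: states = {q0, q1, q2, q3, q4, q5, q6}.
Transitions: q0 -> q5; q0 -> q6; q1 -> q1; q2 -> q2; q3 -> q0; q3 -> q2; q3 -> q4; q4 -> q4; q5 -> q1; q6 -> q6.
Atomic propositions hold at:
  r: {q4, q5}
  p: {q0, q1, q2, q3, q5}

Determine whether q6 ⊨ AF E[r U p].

No

E[r U p]: least fixpoint, start Z0 = Sat(p) = {q0, q1, q2, q3, q5}, add states in Sat(r) with some successor in Z. Already a fixed point.
Sat(E[r U p]) = {q0, q1, q2, q3, q5}
AF E[r U p]: least fixpoint, start Z0 = {q0, q1, q2, q3, q5}, add states with every successor in Z. Already a fixed point.
Sat(AF E[r U p]) = {q0, q1, q2, q3, q5}
q6 ∉ Sat(AF E[r U p]) = {q0, q1, q2, q3, q5}, so the formula does not hold at q6.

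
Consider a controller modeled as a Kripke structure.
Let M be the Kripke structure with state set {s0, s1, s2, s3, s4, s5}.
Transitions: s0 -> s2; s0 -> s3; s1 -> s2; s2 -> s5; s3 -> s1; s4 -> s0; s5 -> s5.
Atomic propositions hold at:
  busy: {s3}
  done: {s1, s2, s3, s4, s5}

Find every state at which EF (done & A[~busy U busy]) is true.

Sat(~busy) = {s0, s1, s2, s4, s5}
A[~busy U busy]: least fixpoint, start Z0 = Sat(busy) = {s3}, add states in Sat(~busy) with every successor in Z. Already a fixed point.
Sat(A[~busy U busy]) = {s3}
Sat(done & A[~busy U busy]) = {s3}
EF (done & A[~busy U busy]): least fixpoint, start Z0 = {s3}, add states with some successor in Z. Z1 = {s0, s3}; Z2 = {s0, s3, s4}; fixed.
Sat(EF (done & A[~busy U busy])) = {s0, s3, s4}

{s0, s3, s4}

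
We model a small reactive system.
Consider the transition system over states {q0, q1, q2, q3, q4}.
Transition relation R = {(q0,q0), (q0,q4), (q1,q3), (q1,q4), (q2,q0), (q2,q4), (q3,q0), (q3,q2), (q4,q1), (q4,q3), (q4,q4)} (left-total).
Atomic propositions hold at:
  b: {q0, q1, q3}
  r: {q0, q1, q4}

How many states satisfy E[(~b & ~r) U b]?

4

Sat(~b) = {q2, q4}
Sat(~r) = {q2, q3}
Sat(~b & ~r) = {q2}
E[(~b & ~r) U b]: least fixpoint, start Z0 = Sat(b) = {q0, q1, q3}, add states in Sat(~b & ~r) with some successor in Z. Z1 = {q0, q1, q2, q3}; fixed.
Sat(E[(~b & ~r) U b]) = {q0, q1, q2, q3}
|Sat(E[(~b & ~r) U b])| = |{q0, q1, q2, q3}| = 4.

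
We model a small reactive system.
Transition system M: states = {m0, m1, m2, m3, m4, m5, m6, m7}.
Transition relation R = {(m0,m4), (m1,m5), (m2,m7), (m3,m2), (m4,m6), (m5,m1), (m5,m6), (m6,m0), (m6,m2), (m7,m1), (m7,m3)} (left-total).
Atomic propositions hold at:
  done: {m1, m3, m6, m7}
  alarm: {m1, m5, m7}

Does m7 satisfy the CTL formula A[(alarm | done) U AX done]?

Yes

Sat(alarm | done) = {m1, m3, m5, m6, m7}
Sat(AX done) = {s : every successor in {m1, m3, m6, m7}} = {m2, m4, m5, m7}
A[(alarm | done) U AX done]: least fixpoint, start Z0 = Sat(AX done) = {m2, m4, m5, m7}, add states in Sat(alarm | done) with every successor in Z. Z1 = {m1, m2, m3, m4, m5, m7}; fixed.
Sat(A[(alarm | done) U AX done]) = {m1, m2, m3, m4, m5, m7}
m7 ∈ Sat(A[(alarm | done) U AX done]) = {m1, m2, m3, m4, m5, m7}, so the formula holds at m7.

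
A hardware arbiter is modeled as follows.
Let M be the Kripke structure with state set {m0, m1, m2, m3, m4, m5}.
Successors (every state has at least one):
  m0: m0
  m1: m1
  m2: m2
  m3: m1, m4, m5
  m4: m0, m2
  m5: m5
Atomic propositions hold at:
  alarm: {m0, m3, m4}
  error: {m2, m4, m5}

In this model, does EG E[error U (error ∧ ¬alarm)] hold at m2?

Sat(¬alarm) = {m1, m2, m5}
Sat(error ∧ ¬alarm) = {m2, m5}
E[error U (error ∧ ¬alarm)]: least fixpoint, start Z0 = Sat((error ∧ ¬alarm)) = {m2, m5}, add states in Sat(error) with some successor in Z. Z1 = {m2, m4, m5}; fixed.
Sat(E[error U (error ∧ ¬alarm)]) = {m2, m4, m5}
EG E[error U (error ∧ ¬alarm)]: greatest fixpoint, start Z0 = {m2, m4, m5}, keep only states in Sat with some successor in Z. Already a fixed point.
Sat(EG E[error U (error ∧ ¬alarm)]) = {m2, m4, m5}
m2 ∈ Sat(EG E[error U (error ∧ ¬alarm)]) = {m2, m4, m5}, so the formula holds at m2.

Yes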